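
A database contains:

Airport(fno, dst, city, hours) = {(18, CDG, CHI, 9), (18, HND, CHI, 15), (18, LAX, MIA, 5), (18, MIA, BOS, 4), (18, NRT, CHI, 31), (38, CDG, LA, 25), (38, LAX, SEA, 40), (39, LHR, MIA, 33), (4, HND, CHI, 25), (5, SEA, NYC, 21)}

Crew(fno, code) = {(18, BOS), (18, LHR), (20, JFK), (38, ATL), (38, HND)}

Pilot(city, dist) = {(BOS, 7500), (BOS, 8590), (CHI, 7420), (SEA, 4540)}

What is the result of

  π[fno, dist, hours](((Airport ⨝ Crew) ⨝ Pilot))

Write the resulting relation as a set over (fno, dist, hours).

{(18, 7420, 15), (18, 7420, 31), (18, 7420, 9), (18, 7500, 4), (18, 8590, 4), (38, 4540, 40)}

Airport ⋈ Crew (natural join on fno): {(18, CDG, CHI, 9, BOS), (18, CDG, CHI, 9, LHR), (18, HND, CHI, 15, BOS), (18, HND, CHI, 15, LHR), (18, LAX, MIA, 5, BOS), (18, LAX, MIA, 5, LHR), (18, MIA, BOS, 4, BOS), (18, MIA, BOS, 4, LHR), (18, NRT, CHI, 31, BOS), (18, NRT, CHI, 31, LHR), (38, CDG, LA, 25, ATL), (38, CDG, LA, 25, HND), (38, LAX, SEA, 40, ATL), (38, LAX, SEA, 40, HND)}
(Airport ⨝ Crew) ⋈ Pilot (natural join on city): {(18, CDG, CHI, 9, BOS, 7420), (18, CDG, CHI, 9, LHR, 7420), (18, HND, CHI, 15, BOS, 7420), (18, HND, CHI, 15, LHR, 7420), (18, MIA, BOS, 4, BOS, 7500), (18, MIA, BOS, 4, BOS, 8590), (18, MIA, BOS, 4, LHR, 7500), (18, MIA, BOS, 4, LHR, 8590), (18, NRT, CHI, 31, BOS, 7420), (18, NRT, CHI, 31, LHR, 7420), (38, LAX, SEA, 40, ATL, 4540), (38, LAX, SEA, 40, HND, 4540)}
Projecting to fno, dist, hours (6 duplicate(s) eliminated): {(18, 7420, 15), (18, 7420, 31), (18, 7420, 9), (18, 7500, 4), (18, 8590, 4), (38, 4540, 40)}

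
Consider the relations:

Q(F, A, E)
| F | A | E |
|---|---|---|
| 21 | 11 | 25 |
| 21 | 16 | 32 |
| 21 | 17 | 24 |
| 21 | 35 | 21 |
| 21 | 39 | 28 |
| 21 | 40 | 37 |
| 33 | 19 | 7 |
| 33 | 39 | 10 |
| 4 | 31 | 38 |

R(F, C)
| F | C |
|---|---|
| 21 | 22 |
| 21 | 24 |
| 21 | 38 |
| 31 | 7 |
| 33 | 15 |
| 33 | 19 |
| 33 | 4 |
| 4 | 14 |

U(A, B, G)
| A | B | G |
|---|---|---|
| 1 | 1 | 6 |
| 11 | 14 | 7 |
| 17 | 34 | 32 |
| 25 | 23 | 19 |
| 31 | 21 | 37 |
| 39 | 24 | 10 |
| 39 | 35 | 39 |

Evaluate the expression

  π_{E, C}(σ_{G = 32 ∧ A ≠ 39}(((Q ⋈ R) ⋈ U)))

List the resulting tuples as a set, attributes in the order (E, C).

Joining Q and R on F yields {(21, 11, 25, 22), (21, 11, 25, 24), (21, 11, 25, 38), (21, 16, 32, 22), (21, 16, 32, 24), (21, 16, 32, 38), (21, 17, 24, 22), (21, 17, 24, 24), (21, 17, 24, 38), (21, 35, 21, 22), (21, 35, 21, 24), (21, 35, 21, 38), (21, 39, 28, 22), (21, 39, 28, 24), (21, 39, 28, 38), (21, 40, 37, 22), (21, 40, 37, 24), (21, 40, 37, 38), (33, 19, 7, 15), (33, 19, 7, 19), (33, 19, 7, 4), (33, 39, 10, 15), (33, 39, 10, 19), (33, 39, 10, 4), (4, 31, 38, 14)}.
Joining (Q ⋈ R) and U on A yields {(21, 11, 25, 22, 14, 7), (21, 11, 25, 24, 14, 7), (21, 11, 25, 38, 14, 7), (21, 17, 24, 22, 34, 32), (21, 17, 24, 24, 34, 32), (21, 17, 24, 38, 34, 32), (21, 39, 28, 22, 24, 10), (21, 39, 28, 22, 35, 39), (21, 39, 28, 24, 24, 10), (21, 39, 28, 24, 35, 39), (21, 39, 28, 38, 24, 10), (21, 39, 28, 38, 35, 39), (33, 39, 10, 15, 24, 10), (33, 39, 10, 15, 35, 39), (33, 39, 10, 19, 24, 10), (33, 39, 10, 19, 35, 39), (33, 39, 10, 4, 24, 10), (33, 39, 10, 4, 35, 39), (4, 31, 38, 14, 21, 37)}.
Selection G = 32 ∧ A ≠ 39: {(21, 17, 24, 22, 34, 32), (21, 17, 24, 24, 34, 32), (21, 17, 24, 38, 34, 32)}
π[E, C]: project onto (E, C) → {(24, 22), (24, 24), (24, 38)}

{(24, 22), (24, 24), (24, 38)}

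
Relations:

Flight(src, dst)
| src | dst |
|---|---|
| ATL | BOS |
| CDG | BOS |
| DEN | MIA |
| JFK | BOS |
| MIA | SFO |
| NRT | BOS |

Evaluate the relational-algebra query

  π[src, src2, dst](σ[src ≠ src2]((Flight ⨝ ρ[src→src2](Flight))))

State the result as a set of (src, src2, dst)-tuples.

{(ATL, CDG, BOS), (ATL, JFK, BOS), (ATL, NRT, BOS), (CDG, ATL, BOS), (CDG, JFK, BOS), (CDG, NRT, BOS), (JFK, ATL, BOS), (JFK, CDG, BOS), (JFK, NRT, BOS), (NRT, ATL, BOS), (NRT, CDG, BOS), (NRT, JFK, BOS)}

ρ[src→src2]: schema becomes (src2, dst); tuples unchanged.
Joining Flight and ρ[src→src2](Flight) on dst yields {(ATL, BOS, ATL), (ATL, BOS, CDG), (ATL, BOS, JFK), (ATL, BOS, NRT), (CDG, BOS, ATL), (CDG, BOS, CDG), (CDG, BOS, JFK), (CDG, BOS, NRT), (DEN, MIA, DEN), (JFK, BOS, ATL), (JFK, BOS, CDG), (JFK, BOS, JFK), (JFK, BOS, NRT), (MIA, SFO, MIA), (NRT, BOS, ATL), (NRT, BOS, CDG), (NRT, BOS, JFK), (NRT, BOS, NRT)}.
Apply σ_{src ≠ src2}; surviving tuples: {(ATL, BOS, CDG), (ATL, BOS, JFK), (ATL, BOS, NRT), (CDG, BOS, ATL), (CDG, BOS, JFK), (CDG, BOS, NRT), (JFK, BOS, ATL), (JFK, BOS, CDG), (JFK, BOS, NRT), (NRT, BOS, ATL), (NRT, BOS, CDG), (NRT, BOS, JFK)}
π[src, src2, dst]: project onto (src, src2, dst) → {(ATL, CDG, BOS), (ATL, JFK, BOS), (ATL, NRT, BOS), (CDG, ATL, BOS), (CDG, JFK, BOS), (CDG, NRT, BOS), (JFK, ATL, BOS), (JFK, CDG, BOS), (JFK, NRT, BOS), (NRT, ATL, BOS), (NRT, CDG, BOS), (NRT, JFK, BOS)}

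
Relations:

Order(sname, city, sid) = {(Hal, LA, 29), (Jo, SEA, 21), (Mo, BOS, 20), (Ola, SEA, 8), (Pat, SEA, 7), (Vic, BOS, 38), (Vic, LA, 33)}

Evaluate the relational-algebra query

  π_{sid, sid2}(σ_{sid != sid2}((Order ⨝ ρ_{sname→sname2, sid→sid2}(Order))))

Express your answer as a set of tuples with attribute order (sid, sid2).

{(20, 38), (21, 7), (21, 8), (29, 33), (33, 29), (38, 20), (7, 21), (7, 8), (8, 21), (8, 7)}

ρ[sname→sname2, sid→sid2]: schema becomes (sname2, city, sid2); tuples unchanged.
Joining Order and ρ_{sname→sname2, sid→sid2}(Order) on city yields {(Hal, LA, 29, Hal, 29), (Hal, LA, 29, Vic, 33), (Jo, SEA, 21, Jo, 21), (Jo, SEA, 21, Ola, 8), (Jo, SEA, 21, Pat, 7), (Mo, BOS, 20, Mo, 20), (Mo, BOS, 20, Vic, 38), (Ola, SEA, 8, Jo, 21), (Ola, SEA, 8, Ola, 8), (Ola, SEA, 8, Pat, 7), (Pat, SEA, 7, Jo, 21), (Pat, SEA, 7, Ola, 8), (Pat, SEA, 7, Pat, 7), (Vic, BOS, 38, Mo, 20), (Vic, BOS, 38, Vic, 38), (Vic, LA, 33, Hal, 29), (Vic, LA, 33, Vic, 33)}.
σ[sid != sid2]: keep tuples satisfying sid != sid2 → {(Hal, LA, 29, Vic, 33), (Jo, SEA, 21, Ola, 8), (Jo, SEA, 21, Pat, 7), (Mo, BOS, 20, Vic, 38), (Ola, SEA, 8, Jo, 21), (Ola, SEA, 8, Pat, 7), (Pat, SEA, 7, Jo, 21), (Pat, SEA, 7, Ola, 8), (Vic, BOS, 38, Mo, 20), (Vic, LA, 33, Hal, 29)}
Keep only column(s) sid, sid2: {(20, 38), (21, 7), (21, 8), (29, 33), (33, 29), (38, 20), (7, 21), (7, 8), (8, 21), (8, 7)}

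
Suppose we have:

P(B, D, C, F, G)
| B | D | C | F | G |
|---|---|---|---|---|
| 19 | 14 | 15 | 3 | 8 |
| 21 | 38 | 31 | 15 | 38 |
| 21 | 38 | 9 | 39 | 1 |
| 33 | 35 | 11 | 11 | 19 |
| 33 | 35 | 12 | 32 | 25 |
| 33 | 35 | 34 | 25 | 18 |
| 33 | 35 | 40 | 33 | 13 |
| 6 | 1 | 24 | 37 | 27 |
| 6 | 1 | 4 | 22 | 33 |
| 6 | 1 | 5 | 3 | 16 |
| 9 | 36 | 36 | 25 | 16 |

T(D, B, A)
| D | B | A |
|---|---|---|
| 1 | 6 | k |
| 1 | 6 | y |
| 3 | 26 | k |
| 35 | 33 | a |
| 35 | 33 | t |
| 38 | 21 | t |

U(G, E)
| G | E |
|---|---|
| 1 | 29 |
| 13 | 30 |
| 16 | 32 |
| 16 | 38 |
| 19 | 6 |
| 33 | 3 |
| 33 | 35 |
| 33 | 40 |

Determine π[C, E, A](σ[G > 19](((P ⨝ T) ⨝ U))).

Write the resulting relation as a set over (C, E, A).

{(4, 3, k), (4, 3, y), (4, 35, k), (4, 35, y), (4, 40, k), (4, 40, y)}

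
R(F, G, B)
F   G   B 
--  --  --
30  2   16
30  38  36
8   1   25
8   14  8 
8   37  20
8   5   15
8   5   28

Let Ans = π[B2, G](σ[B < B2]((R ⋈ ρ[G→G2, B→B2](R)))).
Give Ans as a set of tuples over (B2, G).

ρ[G→G2, B→B2]: schema becomes (F, G2, B2); tuples unchanged.
Joining R and ρ[G→G2, B→B2](R) on F yields {(30, 2, 16, 2, 16), (30, 2, 16, 38, 36), (30, 38, 36, 2, 16), (30, 38, 36, 38, 36), (8, 1, 25, 1, 25), (8, 1, 25, 14, 8), (8, 1, 25, 37, 20), (8, 1, 25, 5, 15), (8, 1, 25, 5, 28), (8, 14, 8, 1, 25), (8, 14, 8, 14, 8), (8, 14, 8, 37, 20), (8, 14, 8, 5, 15), (8, 14, 8, 5, 28), (8, 37, 20, 1, 25), (8, 37, 20, 14, 8), (8, 37, 20, 37, 20), (8, 37, 20, 5, 15), (8, 37, 20, 5, 28), (8, 5, 15, 1, 25), (8, 5, 15, 14, 8), (8, 5, 15, 37, 20), (8, 5, 15, 5, 15), (8, 5, 15, 5, 28), (8, 5, 28, 1, 25), (8, 5, 28, 14, 8), (8, 5, 28, 37, 20), (8, 5, 28, 5, 15), (8, 5, 28, 5, 28)}.
Apply σ_{B < B2}; surviving tuples: {(30, 2, 16, 38, 36), (8, 1, 25, 5, 28), (8, 14, 8, 1, 25), (8, 14, 8, 37, 20), (8, 14, 8, 5, 15), (8, 14, 8, 5, 28), (8, 37, 20, 1, 25), (8, 37, 20, 5, 28), (8, 5, 15, 1, 25), (8, 5, 15, 37, 20), (8, 5, 15, 5, 28)}
Projecting to B2, G: {(15, 14), (20, 14), (20, 5), (25, 14), (25, 37), (25, 5), (28, 1), (28, 14), (28, 37), (28, 5), (36, 2)}

{(15, 14), (20, 14), (20, 5), (25, 14), (25, 37), (25, 5), (28, 1), (28, 14), (28, 37), (28, 5), (36, 2)}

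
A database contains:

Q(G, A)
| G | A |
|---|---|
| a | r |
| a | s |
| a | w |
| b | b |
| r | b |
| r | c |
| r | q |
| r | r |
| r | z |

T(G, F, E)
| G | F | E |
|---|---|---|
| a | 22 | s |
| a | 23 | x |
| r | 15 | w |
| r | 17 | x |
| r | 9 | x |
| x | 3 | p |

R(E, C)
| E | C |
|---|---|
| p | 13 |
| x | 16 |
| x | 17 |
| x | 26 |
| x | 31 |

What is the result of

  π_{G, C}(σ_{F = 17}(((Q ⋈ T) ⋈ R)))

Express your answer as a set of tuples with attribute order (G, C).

Q ⋈ T (natural join on G): {(a, r, 22, s), (a, r, 23, x), (a, s, 22, s), (a, s, 23, x), (a, w, 22, s), (a, w, 23, x), (r, b, 15, w), (r, b, 17, x), (r, b, 9, x), (r, c, 15, w), (r, c, 17, x), (r, c, 9, x), (r, q, 15, w), (r, q, 17, x), (r, q, 9, x), (r, r, 15, w), (r, r, 17, x), (r, r, 9, x), (r, z, 15, w), (r, z, 17, x), (r, z, 9, x)}
(Q ⋈ T) ⋈ R (natural join on E): {(a, r, 23, x, 16), (a, r, 23, x, 17), (a, r, 23, x, 26), (a, r, 23, x, 31), (a, s, 23, x, 16), (a, s, 23, x, 17), (a, s, 23, x, 26), (a, s, 23, x, 31), (a, w, 23, x, 16), (a, w, 23, x, 17), (a, w, 23, x, 26), (a, w, 23, x, 31), (r, b, 17, x, 16), (r, b, 17, x, 17), (r, b, 17, x, 26), (r, b, 17, x, 31), (r, b, 9, x, 16), (r, b, 9, x, 17), (r, b, 9, x, 26), (r, b, 9, x, 31), (r, c, 17, x, 16), (r, c, 17, x, 17), (r, c, 17, x, 26), (r, c, 17, x, 31), (r, c, 9, x, 16), (r, c, 9, x, 17), (r, c, 9, x, 26), (r, c, 9, x, 31), (r, q, 17, x, 16), (r, q, 17, x, 17), (r, q, 17, x, 26), (r, q, 17, x, 31), (r, q, 9, x, 16), (r, q, 9, x, 17), (r, q, 9, x, 26), (r, q, 9, x, 31), (r, r, 17, x, 16), (r, r, 17, x, 17), (r, r, 17, x, 26), (r, r, 17, x, 31), (r, r, 9, x, 16), (r, r, 9, x, 17), (r, r, 9, x, 26), (r, r, 9, x, 31), (r, z, 17, x, 16), (r, z, 17, x, 17), (r, z, 17, x, 26), (r, z, 17, x, 31), (r, z, 9, x, 16), (r, z, 9, x, 17), (r, z, 9, x, 26), (r, z, 9, x, 31)}
Filtering on F = 17 leaves {(r, b, 17, x, 16), (r, b, 17, x, 17), (r, b, 17, x, 26), (r, b, 17, x, 31), (r, c, 17, x, 16), (r, c, 17, x, 17), (r, c, 17, x, 26), (r, c, 17, x, 31), (r, q, 17, x, 16), (r, q, 17, x, 17), (r, q, 17, x, 26), (r, q, 17, x, 31), (r, r, 17, x, 16), (r, r, 17, x, 17), (r, r, 17, x, 26), (r, r, 17, x, 31), (r, z, 17, x, 16), (r, z, 17, x, 17), (r, z, 17, x, 26), (r, z, 17, x, 31)}.
π_{G, C} gives {(r, 16), (r, 17), (r, 26), (r, 31)} (16 duplicate(s) eliminated).

{(r, 16), (r, 17), (r, 26), (r, 31)}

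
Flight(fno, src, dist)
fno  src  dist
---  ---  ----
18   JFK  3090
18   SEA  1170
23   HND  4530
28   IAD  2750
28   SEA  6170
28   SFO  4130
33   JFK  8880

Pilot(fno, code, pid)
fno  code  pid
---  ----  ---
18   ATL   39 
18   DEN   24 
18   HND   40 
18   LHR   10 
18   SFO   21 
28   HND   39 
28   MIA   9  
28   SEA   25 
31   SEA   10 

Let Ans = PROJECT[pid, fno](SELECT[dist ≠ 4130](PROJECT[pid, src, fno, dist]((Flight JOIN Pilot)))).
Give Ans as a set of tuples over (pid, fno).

{(10, 18), (21, 18), (24, 18), (25, 28), (39, 18), (39, 28), (40, 18), (9, 28)}

Flight ⋈ Pilot (natural join on fno): {(18, JFK, 3090, ATL, 39), (18, JFK, 3090, DEN, 24), (18, JFK, 3090, HND, 40), (18, JFK, 3090, LHR, 10), (18, JFK, 3090, SFO, 21), (18, SEA, 1170, ATL, 39), (18, SEA, 1170, DEN, 24), (18, SEA, 1170, HND, 40), (18, SEA, 1170, LHR, 10), (18, SEA, 1170, SFO, 21), (28, IAD, 2750, HND, 39), (28, IAD, 2750, MIA, 9), (28, IAD, 2750, SEA, 25), (28, SEA, 6170, HND, 39), (28, SEA, 6170, MIA, 9), (28, SEA, 6170, SEA, 25), (28, SFO, 4130, HND, 39), (28, SFO, 4130, MIA, 9), (28, SFO, 4130, SEA, 25)}
π[pid, src, fno, dist]: project onto (pid, src, fno, dist) → {(10, JFK, 18, 3090), (10, SEA, 18, 1170), (21, JFK, 18, 3090), (21, SEA, 18, 1170), (24, JFK, 18, 3090), (24, SEA, 18, 1170), (25, IAD, 28, 2750), (25, SEA, 28, 6170), (25, SFO, 28, 4130), (39, IAD, 28, 2750), (39, JFK, 18, 3090), (39, SEA, 18, 1170), (39, SEA, 28, 6170), (39, SFO, 28, 4130), (40, JFK, 18, 3090), (40, SEA, 18, 1170), (9, IAD, 28, 2750), (9, SEA, 28, 6170), (9, SFO, 28, 4130)}
Apply σ_{dist ≠ 4130}; surviving tuples: {(10, JFK, 18, 3090), (10, SEA, 18, 1170), (21, JFK, 18, 3090), (21, SEA, 18, 1170), (24, JFK, 18, 3090), (24, SEA, 18, 1170), (25, IAD, 28, 2750), (25, SEA, 28, 6170), (39, IAD, 28, 2750), (39, JFK, 18, 3090), (39, SEA, 18, 1170), (39, SEA, 28, 6170), (40, JFK, 18, 3090), (40, SEA, 18, 1170), (9, IAD, 28, 2750), (9, SEA, 28, 6170)}
π[pid, fno]: project onto (pid, fno) (8 duplicate(s) eliminated) → {(10, 18), (21, 18), (24, 18), (25, 28), (39, 18), (39, 28), (40, 18), (9, 28)}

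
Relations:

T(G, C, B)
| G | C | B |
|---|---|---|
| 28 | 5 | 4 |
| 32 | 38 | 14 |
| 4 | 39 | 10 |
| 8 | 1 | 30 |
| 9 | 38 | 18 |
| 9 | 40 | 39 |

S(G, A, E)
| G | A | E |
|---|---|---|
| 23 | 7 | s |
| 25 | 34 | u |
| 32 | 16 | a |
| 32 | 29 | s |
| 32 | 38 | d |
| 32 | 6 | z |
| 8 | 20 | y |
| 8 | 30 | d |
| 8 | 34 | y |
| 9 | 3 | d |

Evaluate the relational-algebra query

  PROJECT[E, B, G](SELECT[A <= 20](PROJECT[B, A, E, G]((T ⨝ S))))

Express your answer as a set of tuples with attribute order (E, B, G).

T ⋈ S (natural join on G): {(32, 38, 14, 16, a), (32, 38, 14, 29, s), (32, 38, 14, 38, d), (32, 38, 14, 6, z), (8, 1, 30, 20, y), (8, 1, 30, 30, d), (8, 1, 30, 34, y), (9, 38, 18, 3, d), (9, 40, 39, 3, d)}
π_{B, A, E, G} gives {(14, 16, a, 32), (14, 29, s, 32), (14, 38, d, 32), (14, 6, z, 32), (18, 3, d, 9), (30, 20, y, 8), (30, 30, d, 8), (30, 34, y, 8), (39, 3, d, 9)}.
Filtering on A <= 20 leaves {(14, 16, a, 32), (14, 6, z, 32), (18, 3, d, 9), (30, 20, y, 8), (39, 3, d, 9)}.
π_{E, B, G} gives {(a, 14, 32), (d, 18, 9), (d, 39, 9), (y, 30, 8), (z, 14, 32)}.

{(a, 14, 32), (d, 18, 9), (d, 39, 9), (y, 30, 8), (z, 14, 32)}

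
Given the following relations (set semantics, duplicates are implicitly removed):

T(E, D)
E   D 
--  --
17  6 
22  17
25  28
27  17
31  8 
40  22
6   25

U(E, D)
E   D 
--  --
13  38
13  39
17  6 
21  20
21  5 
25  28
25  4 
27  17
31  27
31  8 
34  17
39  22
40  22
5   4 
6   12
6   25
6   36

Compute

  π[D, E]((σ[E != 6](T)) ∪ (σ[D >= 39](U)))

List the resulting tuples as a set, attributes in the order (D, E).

σ[E != 6]: keep tuples satisfying E != 6 → {(17, 6), (22, 17), (25, 28), (27, 17), (31, 8), (40, 22)}
σ[D >= 39]: keep tuples satisfying D >= 39 → {(13, 39)}
Union: {(17, 6), (22, 17), (25, 28), (27, 17), (31, 8), (40, 22)} with {(13, 39)} → {(13, 39), (17, 6), (22, 17), (25, 28), (27, 17), (31, 8), (40, 22)}
Projecting to D, E: {(17, 22), (17, 27), (22, 40), (28, 25), (39, 13), (6, 17), (8, 31)}

{(17, 22), (17, 27), (22, 40), (28, 25), (39, 13), (6, 17), (8, 31)}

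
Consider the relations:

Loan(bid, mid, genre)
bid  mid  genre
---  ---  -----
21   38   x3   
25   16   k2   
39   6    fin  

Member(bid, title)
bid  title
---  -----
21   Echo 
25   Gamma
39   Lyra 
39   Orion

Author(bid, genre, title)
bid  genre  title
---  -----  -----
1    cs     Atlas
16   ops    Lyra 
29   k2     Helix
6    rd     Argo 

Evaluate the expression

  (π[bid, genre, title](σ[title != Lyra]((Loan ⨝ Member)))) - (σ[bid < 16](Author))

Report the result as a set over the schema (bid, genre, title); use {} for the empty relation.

{(21, x3, Echo), (25, k2, Gamma), (39, fin, Orion)}

Natural join on bid: {(21, 38, x3, Echo), (25, 16, k2, Gamma), (39, 6, fin, Lyra), (39, 6, fin, Orion)}
Apply σ_{title != Lyra}; surviving tuples: {(21, 38, x3, Echo), (25, 16, k2, Gamma), (39, 6, fin, Orion)}
Projecting to bid, genre, title: {(21, x3, Echo), (25, k2, Gamma), (39, fin, Orion)}
Apply σ_{bid < 16}; surviving tuples: {(1, cs, Atlas), (6, rd, Argo)}
Difference: {(21, x3, Echo), (25, k2, Gamma), (39, fin, Orion)} with {(1, cs, Atlas), (6, rd, Argo)} → {(21, x3, Echo), (25, k2, Gamma), (39, fin, Orion)}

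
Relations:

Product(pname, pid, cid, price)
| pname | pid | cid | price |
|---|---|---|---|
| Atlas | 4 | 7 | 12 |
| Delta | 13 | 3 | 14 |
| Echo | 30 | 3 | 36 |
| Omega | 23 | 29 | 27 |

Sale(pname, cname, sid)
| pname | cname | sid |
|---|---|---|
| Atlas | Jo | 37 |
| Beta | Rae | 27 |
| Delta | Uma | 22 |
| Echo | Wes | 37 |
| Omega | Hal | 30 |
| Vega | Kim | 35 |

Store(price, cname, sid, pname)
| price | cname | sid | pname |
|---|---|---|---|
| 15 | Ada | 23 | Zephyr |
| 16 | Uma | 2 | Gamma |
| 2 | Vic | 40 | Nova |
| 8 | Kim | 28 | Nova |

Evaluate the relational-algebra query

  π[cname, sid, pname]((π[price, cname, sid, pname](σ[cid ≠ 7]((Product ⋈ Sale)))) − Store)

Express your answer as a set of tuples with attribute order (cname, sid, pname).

Joining Product and Sale on pname yields {(Atlas, 4, 7, 12, Jo, 37), (Delta, 13, 3, 14, Uma, 22), (Echo, 30, 3, 36, Wes, 37), (Omega, 23, 29, 27, Hal, 30)}.
σ[cid ≠ 7]: keep tuples satisfying cid ≠ 7 → {(Delta, 13, 3, 14, Uma, 22), (Echo, 30, 3, 36, Wes, 37), (Omega, 23, 29, 27, Hal, 30)}
π_{price, cname, sid, pname} gives {(14, Uma, 22, Delta), (27, Hal, 30, Omega), (36, Wes, 37, Echo)}.
Taking the difference: {(14, Uma, 22, Delta), (27, Hal, 30, Omega), (36, Wes, 37, Echo)}
π_{cname, sid, pname} gives {(Hal, 30, Omega), (Uma, 22, Delta), (Wes, 37, Echo)}.

{(Hal, 30, Omega), (Uma, 22, Delta), (Wes, 37, Echo)}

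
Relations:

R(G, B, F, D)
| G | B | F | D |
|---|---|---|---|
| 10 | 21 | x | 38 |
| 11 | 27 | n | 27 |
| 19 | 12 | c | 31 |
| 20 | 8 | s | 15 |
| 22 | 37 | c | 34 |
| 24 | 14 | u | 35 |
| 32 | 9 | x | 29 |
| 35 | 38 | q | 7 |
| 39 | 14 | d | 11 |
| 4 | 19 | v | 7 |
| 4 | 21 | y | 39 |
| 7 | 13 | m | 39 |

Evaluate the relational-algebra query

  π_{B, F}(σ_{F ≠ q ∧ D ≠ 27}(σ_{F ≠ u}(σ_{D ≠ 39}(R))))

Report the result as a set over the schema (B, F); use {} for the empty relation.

Filtering on D ≠ 39 leaves {(10, 21, x, 38), (11, 27, n, 27), (19, 12, c, 31), (20, 8, s, 15), (22, 37, c, 34), (24, 14, u, 35), (32, 9, x, 29), (35, 38, q, 7), (39, 14, d, 11), (4, 19, v, 7)}.
Filtering on F ≠ u leaves {(10, 21, x, 38), (11, 27, n, 27), (19, 12, c, 31), (20, 8, s, 15), (22, 37, c, 34), (32, 9, x, 29), (35, 38, q, 7), (39, 14, d, 11), (4, 19, v, 7)}.
Filtering on F ≠ q ∧ D ≠ 27 leaves {(10, 21, x, 38), (19, 12, c, 31), (20, 8, s, 15), (22, 37, c, 34), (32, 9, x, 29), (39, 14, d, 11), (4, 19, v, 7)}.
π[B, F]: project onto (B, F) → {(12, c), (14, d), (19, v), (21, x), (37, c), (8, s), (9, x)}

{(12, c), (14, d), (19, v), (21, x), (37, c), (8, s), (9, x)}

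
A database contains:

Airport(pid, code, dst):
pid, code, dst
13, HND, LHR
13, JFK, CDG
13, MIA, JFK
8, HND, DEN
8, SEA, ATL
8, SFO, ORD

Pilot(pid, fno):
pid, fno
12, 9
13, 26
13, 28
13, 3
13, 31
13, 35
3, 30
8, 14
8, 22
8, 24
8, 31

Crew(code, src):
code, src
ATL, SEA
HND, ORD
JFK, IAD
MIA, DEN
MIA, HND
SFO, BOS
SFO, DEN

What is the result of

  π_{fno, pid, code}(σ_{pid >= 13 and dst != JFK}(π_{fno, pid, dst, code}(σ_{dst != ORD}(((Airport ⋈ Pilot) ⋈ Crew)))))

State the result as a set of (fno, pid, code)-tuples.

{(26, 13, HND), (26, 13, JFK), (28, 13, HND), (28, 13, JFK), (3, 13, HND), (3, 13, JFK), (31, 13, HND), (31, 13, JFK), (35, 13, HND), (35, 13, JFK)}

Joining Airport and Pilot on pid yields {(13, HND, LHR, 26), (13, HND, LHR, 28), (13, HND, LHR, 3), (13, HND, LHR, 31), (13, HND, LHR, 35), (13, JFK, CDG, 26), (13, JFK, CDG, 28), (13, JFK, CDG, 3), (13, JFK, CDG, 31), (13, JFK, CDG, 35), (13, MIA, JFK, 26), (13, MIA, JFK, 28), (13, MIA, JFK, 3), (13, MIA, JFK, 31), (13, MIA, JFK, 35), (8, HND, DEN, 14), (8, HND, DEN, 22), (8, HND, DEN, 24), (8, HND, DEN, 31), (8, SEA, ATL, 14), (8, SEA, ATL, 22), (8, SEA, ATL, 24), (8, SEA, ATL, 31), (8, SFO, ORD, 14), (8, SFO, ORD, 22), (8, SFO, ORD, 24), (8, SFO, ORD, 31)}.
Joining (Airport ⋈ Pilot) and Crew on code yields {(13, HND, LHR, 26, ORD), (13, HND, LHR, 28, ORD), (13, HND, LHR, 3, ORD), (13, HND, LHR, 31, ORD), (13, HND, LHR, 35, ORD), (13, JFK, CDG, 26, IAD), (13, JFK, CDG, 28, IAD), (13, JFK, CDG, 3, IAD), (13, JFK, CDG, 31, IAD), (13, JFK, CDG, 35, IAD), (13, MIA, JFK, 26, DEN), (13, MIA, JFK, 26, HND), (13, MIA, JFK, 28, DEN), (13, MIA, JFK, 28, HND), (13, MIA, JFK, 3, DEN), (13, MIA, JFK, 3, HND), (13, MIA, JFK, 31, DEN), (13, MIA, JFK, 31, HND), (13, MIA, JFK, 35, DEN), (13, MIA, JFK, 35, HND), (8, HND, DEN, 14, ORD), (8, HND, DEN, 22, ORD), (8, HND, DEN, 24, ORD), (8, HND, DEN, 31, ORD), (8, SFO, ORD, 14, BOS), (8, SFO, ORD, 14, DEN), (8, SFO, ORD, 22, BOS), (8, SFO, ORD, 22, DEN), (8, SFO, ORD, 24, BOS), (8, SFO, ORD, 24, DEN), (8, SFO, ORD, 31, BOS), (8, SFO, ORD, 31, DEN)}.
Selection dst != ORD: {(13, HND, LHR, 26, ORD), (13, HND, LHR, 28, ORD), (13, HND, LHR, 3, ORD), (13, HND, LHR, 31, ORD), (13, HND, LHR, 35, ORD), (13, JFK, CDG, 26, IAD), (13, JFK, CDG, 28, IAD), (13, JFK, CDG, 3, IAD), (13, JFK, CDG, 31, IAD), (13, JFK, CDG, 35, IAD), (13, MIA, JFK, 26, DEN), (13, MIA, JFK, 26, HND), (13, MIA, JFK, 28, DEN), (13, MIA, JFK, 28, HND), (13, MIA, JFK, 3, DEN), (13, MIA, JFK, 3, HND), (13, MIA, JFK, 31, DEN), (13, MIA, JFK, 31, HND), (13, MIA, JFK, 35, DEN), (13, MIA, JFK, 35, HND), (8, HND, DEN, 14, ORD), (8, HND, DEN, 22, ORD), (8, HND, DEN, 24, ORD), (8, HND, DEN, 31, ORD)}
Keep only column(s) fno, pid, dst, code (5 duplicate(s) eliminated): {(14, 8, DEN, HND), (22, 8, DEN, HND), (24, 8, DEN, HND), (26, 13, CDG, JFK), (26, 13, JFK, MIA), (26, 13, LHR, HND), (28, 13, CDG, JFK), (28, 13, JFK, MIA), (28, 13, LHR, HND), (3, 13, CDG, JFK), (3, 13, JFK, MIA), (3, 13, LHR, HND), (31, 13, CDG, JFK), (31, 13, JFK, MIA), (31, 13, LHR, HND), (31, 8, DEN, HND), (35, 13, CDG, JFK), (35, 13, JFK, MIA), (35, 13, LHR, HND)}
Selection pid >= 13 and dst != JFK: {(26, 13, CDG, JFK), (26, 13, LHR, HND), (28, 13, CDG, JFK), (28, 13, LHR, HND), (3, 13, CDG, JFK), (3, 13, LHR, HND), (31, 13, CDG, JFK), (31, 13, LHR, HND), (35, 13, CDG, JFK), (35, 13, LHR, HND)}
Keep only column(s) fno, pid, code: {(26, 13, HND), (26, 13, JFK), (28, 13, HND), (28, 13, JFK), (3, 13, HND), (3, 13, JFK), (31, 13, HND), (31, 13, JFK), (35, 13, HND), (35, 13, JFK)}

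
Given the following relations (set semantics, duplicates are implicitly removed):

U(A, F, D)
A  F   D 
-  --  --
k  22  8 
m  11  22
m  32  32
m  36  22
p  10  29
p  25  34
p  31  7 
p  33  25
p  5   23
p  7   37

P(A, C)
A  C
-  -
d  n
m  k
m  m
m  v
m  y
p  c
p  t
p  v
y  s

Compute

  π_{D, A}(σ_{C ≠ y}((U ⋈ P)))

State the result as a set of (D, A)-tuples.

{(22, m), (23, p), (25, p), (29, p), (32, m), (34, p), (37, p), (7, p)}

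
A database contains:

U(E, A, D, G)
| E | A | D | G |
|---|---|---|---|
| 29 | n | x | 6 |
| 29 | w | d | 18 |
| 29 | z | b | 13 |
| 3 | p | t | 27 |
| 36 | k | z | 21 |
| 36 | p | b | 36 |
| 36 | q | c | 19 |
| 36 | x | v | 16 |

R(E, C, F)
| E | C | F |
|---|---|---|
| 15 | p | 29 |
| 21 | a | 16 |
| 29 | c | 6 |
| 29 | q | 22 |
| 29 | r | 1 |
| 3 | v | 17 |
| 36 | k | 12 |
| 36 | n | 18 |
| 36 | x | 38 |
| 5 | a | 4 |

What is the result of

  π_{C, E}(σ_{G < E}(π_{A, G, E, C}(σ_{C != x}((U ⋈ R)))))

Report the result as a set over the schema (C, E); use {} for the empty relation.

{(c, 29), (k, 36), (n, 36), (q, 29), (r, 29)}

Natural join on E: {(29, n, x, 6, c, 6), (29, n, x, 6, q, 22), (29, n, x, 6, r, 1), (29, w, d, 18, c, 6), (29, w, d, 18, q, 22), (29, w, d, 18, r, 1), (29, z, b, 13, c, 6), (29, z, b, 13, q, 22), (29, z, b, 13, r, 1), (3, p, t, 27, v, 17), (36, k, z, 21, k, 12), (36, k, z, 21, n, 18), (36, k, z, 21, x, 38), (36, p, b, 36, k, 12), (36, p, b, 36, n, 18), (36, p, b, 36, x, 38), (36, q, c, 19, k, 12), (36, q, c, 19, n, 18), (36, q, c, 19, x, 38), (36, x, v, 16, k, 12), (36, x, v, 16, n, 18), (36, x, v, 16, x, 38)}
Filtering on C != x leaves {(29, n, x, 6, c, 6), (29, n, x, 6, q, 22), (29, n, x, 6, r, 1), (29, w, d, 18, c, 6), (29, w, d, 18, q, 22), (29, w, d, 18, r, 1), (29, z, b, 13, c, 6), (29, z, b, 13, q, 22), (29, z, b, 13, r, 1), (3, p, t, 27, v, 17), (36, k, z, 21, k, 12), (36, k, z, 21, n, 18), (36, p, b, 36, k, 12), (36, p, b, 36, n, 18), (36, q, c, 19, k, 12), (36, q, c, 19, n, 18), (36, x, v, 16, k, 12), (36, x, v, 16, n, 18)}.
Keep only column(s) A, G, E, C: {(k, 21, 36, k), (k, 21, 36, n), (n, 6, 29, c), (n, 6, 29, q), (n, 6, 29, r), (p, 27, 3, v), (p, 36, 36, k), (p, 36, 36, n), (q, 19, 36, k), (q, 19, 36, n), (w, 18, 29, c), (w, 18, 29, q), (w, 18, 29, r), (x, 16, 36, k), (x, 16, 36, n), (z, 13, 29, c), (z, 13, 29, q), (z, 13, 29, r)}
Filtering on G < E leaves {(k, 21, 36, k), (k, 21, 36, n), (n, 6, 29, c), (n, 6, 29, q), (n, 6, 29, r), (q, 19, 36, k), (q, 19, 36, n), (w, 18, 29, c), (w, 18, 29, q), (w, 18, 29, r), (x, 16, 36, k), (x, 16, 36, n), (z, 13, 29, c), (z, 13, 29, q), (z, 13, 29, r)}.
Keep only column(s) C, E (10 duplicate(s) eliminated): {(c, 29), (k, 36), (n, 36), (q, 29), (r, 29)}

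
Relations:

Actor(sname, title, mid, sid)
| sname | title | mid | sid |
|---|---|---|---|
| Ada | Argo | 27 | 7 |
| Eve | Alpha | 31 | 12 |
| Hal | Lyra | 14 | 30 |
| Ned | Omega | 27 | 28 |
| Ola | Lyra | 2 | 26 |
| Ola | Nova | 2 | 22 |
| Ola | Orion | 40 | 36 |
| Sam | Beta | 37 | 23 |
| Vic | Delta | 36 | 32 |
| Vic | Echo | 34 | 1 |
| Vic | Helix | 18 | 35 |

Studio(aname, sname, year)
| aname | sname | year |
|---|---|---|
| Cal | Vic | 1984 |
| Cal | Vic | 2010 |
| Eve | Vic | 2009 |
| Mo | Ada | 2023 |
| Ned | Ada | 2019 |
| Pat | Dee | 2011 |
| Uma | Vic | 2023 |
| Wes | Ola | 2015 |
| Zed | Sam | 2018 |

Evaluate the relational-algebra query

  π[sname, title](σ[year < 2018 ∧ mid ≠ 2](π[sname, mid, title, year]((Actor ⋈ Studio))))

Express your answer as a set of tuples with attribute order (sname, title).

Joining Actor and Studio on sname yields {(Ada, Argo, 27, 7, Mo, 2023), (Ada, Argo, 27, 7, Ned, 2019), (Ola, Lyra, 2, 26, Wes, 2015), (Ola, Nova, 2, 22, Wes, 2015), (Ola, Orion, 40, 36, Wes, 2015), (Sam, Beta, 37, 23, Zed, 2018), (Vic, Delta, 36, 32, Cal, 1984), (Vic, Delta, 36, 32, Cal, 2010), (Vic, Delta, 36, 32, Eve, 2009), (Vic, Delta, 36, 32, Uma, 2023), (Vic, Echo, 34, 1, Cal, 1984), (Vic, Echo, 34, 1, Cal, 2010), (Vic, Echo, 34, 1, Eve, 2009), (Vic, Echo, 34, 1, Uma, 2023), (Vic, Helix, 18, 35, Cal, 1984), (Vic, Helix, 18, 35, Cal, 2010), (Vic, Helix, 18, 35, Eve, 2009), (Vic, Helix, 18, 35, Uma, 2023)}.
Keep only column(s) sname, mid, title, year: {(Ada, 27, Argo, 2019), (Ada, 27, Argo, 2023), (Ola, 2, Lyra, 2015), (Ola, 2, Nova, 2015), (Ola, 40, Orion, 2015), (Sam, 37, Beta, 2018), (Vic, 18, Helix, 1984), (Vic, 18, Helix, 2009), (Vic, 18, Helix, 2010), (Vic, 18, Helix, 2023), (Vic, 34, Echo, 1984), (Vic, 34, Echo, 2009), (Vic, 34, Echo, 2010), (Vic, 34, Echo, 2023), (Vic, 36, Delta, 1984), (Vic, 36, Delta, 2009), (Vic, 36, Delta, 2010), (Vic, 36, Delta, 2023)}
σ[year < 2018 ∧ mid ≠ 2]: keep tuples satisfying year < 2018 ∧ mid ≠ 2 → {(Ola, 40, Orion, 2015), (Vic, 18, Helix, 1984), (Vic, 18, Helix, 2009), (Vic, 18, Helix, 2010), (Vic, 34, Echo, 1984), (Vic, 34, Echo, 2009), (Vic, 34, Echo, 2010), (Vic, 36, Delta, 1984), (Vic, 36, Delta, 2009), (Vic, 36, Delta, 2010)}
Keep only column(s) sname, title (6 duplicate(s) eliminated): {(Ola, Orion), (Vic, Delta), (Vic, Echo), (Vic, Helix)}

{(Ola, Orion), (Vic, Delta), (Vic, Echo), (Vic, Helix)}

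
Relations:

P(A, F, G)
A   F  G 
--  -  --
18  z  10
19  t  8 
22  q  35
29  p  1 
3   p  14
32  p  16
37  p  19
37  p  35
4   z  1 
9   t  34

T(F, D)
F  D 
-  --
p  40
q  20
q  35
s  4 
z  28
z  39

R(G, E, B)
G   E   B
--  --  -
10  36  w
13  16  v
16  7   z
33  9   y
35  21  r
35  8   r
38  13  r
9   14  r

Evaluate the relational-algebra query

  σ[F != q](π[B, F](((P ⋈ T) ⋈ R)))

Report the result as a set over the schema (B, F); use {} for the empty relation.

{(r, p), (w, z), (z, p)}

Natural join on F: {(18, z, 10, 28), (18, z, 10, 39), (22, q, 35, 20), (22, q, 35, 35), (29, p, 1, 40), (3, p, 14, 40), (32, p, 16, 40), (37, p, 19, 40), (37, p, 35, 40), (4, z, 1, 28), (4, z, 1, 39)}
Natural join on G: {(18, z, 10, 28, 36, w), (18, z, 10, 39, 36, w), (22, q, 35, 20, 21, r), (22, q, 35, 20, 8, r), (22, q, 35, 35, 21, r), (22, q, 35, 35, 8, r), (32, p, 16, 40, 7, z), (37, p, 35, 40, 21, r), (37, p, 35, 40, 8, r)}
Keep only column(s) B, F (5 duplicate(s) eliminated): {(r, p), (r, q), (w, z), (z, p)}
Apply σ_{F != q}; surviving tuples: {(r, p), (w, z), (z, p)}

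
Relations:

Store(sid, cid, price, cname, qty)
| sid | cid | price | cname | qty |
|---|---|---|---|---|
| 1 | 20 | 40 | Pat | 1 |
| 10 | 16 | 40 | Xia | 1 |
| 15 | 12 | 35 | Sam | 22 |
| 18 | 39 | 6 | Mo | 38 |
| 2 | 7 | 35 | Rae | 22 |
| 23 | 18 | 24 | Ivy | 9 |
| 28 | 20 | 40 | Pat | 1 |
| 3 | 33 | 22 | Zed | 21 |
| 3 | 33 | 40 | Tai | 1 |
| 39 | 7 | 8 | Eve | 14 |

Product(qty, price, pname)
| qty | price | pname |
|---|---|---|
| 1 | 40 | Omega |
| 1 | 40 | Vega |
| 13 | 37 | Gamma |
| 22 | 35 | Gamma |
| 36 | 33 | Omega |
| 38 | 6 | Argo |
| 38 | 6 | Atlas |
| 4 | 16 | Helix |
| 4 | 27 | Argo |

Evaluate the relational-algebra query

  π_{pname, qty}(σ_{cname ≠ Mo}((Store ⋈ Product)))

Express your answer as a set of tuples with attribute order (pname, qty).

Natural join on price, qty: {(1, 20, 40, Pat, 1, Omega), (1, 20, 40, Pat, 1, Vega), (10, 16, 40, Xia, 1, Omega), (10, 16, 40, Xia, 1, Vega), (15, 12, 35, Sam, 22, Gamma), (18, 39, 6, Mo, 38, Argo), (18, 39, 6, Mo, 38, Atlas), (2, 7, 35, Rae, 22, Gamma), (28, 20, 40, Pat, 1, Omega), (28, 20, 40, Pat, 1, Vega), (3, 33, 40, Tai, 1, Omega), (3, 33, 40, Tai, 1, Vega)}
Selection cname ≠ Mo: {(1, 20, 40, Pat, 1, Omega), (1, 20, 40, Pat, 1, Vega), (10, 16, 40, Xia, 1, Omega), (10, 16, 40, Xia, 1, Vega), (15, 12, 35, Sam, 22, Gamma), (2, 7, 35, Rae, 22, Gamma), (28, 20, 40, Pat, 1, Omega), (28, 20, 40, Pat, 1, Vega), (3, 33, 40, Tai, 1, Omega), (3, 33, 40, Tai, 1, Vega)}
Projecting to pname, qty (7 duplicate(s) eliminated): {(Gamma, 22), (Omega, 1), (Vega, 1)}

{(Gamma, 22), (Omega, 1), (Vega, 1)}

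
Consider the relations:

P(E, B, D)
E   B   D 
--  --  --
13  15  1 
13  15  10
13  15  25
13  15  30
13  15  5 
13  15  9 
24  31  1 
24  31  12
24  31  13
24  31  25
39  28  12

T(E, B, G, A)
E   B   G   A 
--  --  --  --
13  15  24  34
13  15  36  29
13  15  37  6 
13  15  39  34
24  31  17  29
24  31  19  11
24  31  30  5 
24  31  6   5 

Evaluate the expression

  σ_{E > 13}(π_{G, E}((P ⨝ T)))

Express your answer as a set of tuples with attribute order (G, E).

{(17, 24), (19, 24), (30, 24), (6, 24)}

Joining P and T on E, B yields {(13, 15, 1, 24, 34), (13, 15, 1, 36, 29), (13, 15, 1, 37, 6), (13, 15, 1, 39, 34), (13, 15, 10, 24, 34), (13, 15, 10, 36, 29), (13, 15, 10, 37, 6), (13, 15, 10, 39, 34), (13, 15, 25, 24, 34), (13, 15, 25, 36, 29), (13, 15, 25, 37, 6), (13, 15, 25, 39, 34), (13, 15, 30, 24, 34), (13, 15, 30, 36, 29), (13, 15, 30, 37, 6), (13, 15, 30, 39, 34), (13, 15, 5, 24, 34), (13, 15, 5, 36, 29), (13, 15, 5, 37, 6), (13, 15, 5, 39, 34), (13, 15, 9, 24, 34), (13, 15, 9, 36, 29), (13, 15, 9, 37, 6), (13, 15, 9, 39, 34), (24, 31, 1, 17, 29), (24, 31, 1, 19, 11), (24, 31, 1, 30, 5), (24, 31, 1, 6, 5), (24, 31, 12, 17, 29), (24, 31, 12, 19, 11), (24, 31, 12, 30, 5), (24, 31, 12, 6, 5), (24, 31, 13, 17, 29), (24, 31, 13, 19, 11), (24, 31, 13, 30, 5), (24, 31, 13, 6, 5), (24, 31, 25, 17, 29), (24, 31, 25, 19, 11), (24, 31, 25, 30, 5), (24, 31, 25, 6, 5)}.
Projecting to G, E (32 duplicate(s) eliminated): {(17, 24), (19, 24), (24, 13), (30, 24), (36, 13), (37, 13), (39, 13), (6, 24)}
Apply σ_{E > 13}; surviving tuples: {(17, 24), (19, 24), (30, 24), (6, 24)}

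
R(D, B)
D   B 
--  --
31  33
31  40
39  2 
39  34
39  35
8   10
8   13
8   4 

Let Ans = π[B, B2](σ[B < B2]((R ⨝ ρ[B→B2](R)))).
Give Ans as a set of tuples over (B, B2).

ρ[B→B2]: schema becomes (D, B2); tuples unchanged.
Natural join on D: {(31, 33, 33), (31, 33, 40), (31, 40, 33), (31, 40, 40), (39, 2, 2), (39, 2, 34), (39, 2, 35), (39, 34, 2), (39, 34, 34), (39, 34, 35), (39, 35, 2), (39, 35, 34), (39, 35, 35), (8, 10, 10), (8, 10, 13), (8, 10, 4), (8, 13, 10), (8, 13, 13), (8, 13, 4), (8, 4, 10), (8, 4, 13), (8, 4, 4)}
σ[B < B2]: keep tuples satisfying B < B2 → {(31, 33, 40), (39, 2, 34), (39, 2, 35), (39, 34, 35), (8, 10, 13), (8, 4, 10), (8, 4, 13)}
Keep only column(s) B, B2: {(10, 13), (2, 34), (2, 35), (33, 40), (34, 35), (4, 10), (4, 13)}

{(10, 13), (2, 34), (2, 35), (33, 40), (34, 35), (4, 10), (4, 13)}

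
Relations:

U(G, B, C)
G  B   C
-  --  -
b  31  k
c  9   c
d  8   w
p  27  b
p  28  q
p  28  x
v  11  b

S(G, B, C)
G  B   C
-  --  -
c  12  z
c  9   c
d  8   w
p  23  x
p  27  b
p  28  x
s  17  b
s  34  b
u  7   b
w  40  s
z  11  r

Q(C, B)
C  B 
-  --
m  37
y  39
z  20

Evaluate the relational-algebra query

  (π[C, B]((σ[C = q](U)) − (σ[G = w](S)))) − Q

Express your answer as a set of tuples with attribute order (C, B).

{(q, 28)}

Selection C = q: {(p, 28, q)}
Selection G = w: {(w, 40, s)}
Set difference of the two operands is {(p, 28, q)}.
Keep only column(s) C, B: {(q, 28)}
Set difference of the two operands is {(q, 28)}.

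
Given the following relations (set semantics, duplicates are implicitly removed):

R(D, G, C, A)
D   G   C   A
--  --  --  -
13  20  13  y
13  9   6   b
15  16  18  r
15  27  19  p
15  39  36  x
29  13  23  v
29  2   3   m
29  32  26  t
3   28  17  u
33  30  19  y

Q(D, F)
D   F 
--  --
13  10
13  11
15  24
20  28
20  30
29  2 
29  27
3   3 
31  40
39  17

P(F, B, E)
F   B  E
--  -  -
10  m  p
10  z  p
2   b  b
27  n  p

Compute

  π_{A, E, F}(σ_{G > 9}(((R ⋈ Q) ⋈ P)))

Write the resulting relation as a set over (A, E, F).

R ⋈ Q (natural join on D): {(13, 20, 13, y, 10), (13, 20, 13, y, 11), (13, 9, 6, b, 10), (13, 9, 6, b, 11), (15, 16, 18, r, 24), (15, 27, 19, p, 24), (15, 39, 36, x, 24), (29, 13, 23, v, 2), (29, 13, 23, v, 27), (29, 2, 3, m, 2), (29, 2, 3, m, 27), (29, 32, 26, t, 2), (29, 32, 26, t, 27), (3, 28, 17, u, 3)}
(R ⋈ Q) ⋈ P (natural join on F): {(13, 20, 13, y, 10, m, p), (13, 20, 13, y, 10, z, p), (13, 9, 6, b, 10, m, p), (13, 9, 6, b, 10, z, p), (29, 13, 23, v, 2, b, b), (29, 13, 23, v, 27, n, p), (29, 2, 3, m, 2, b, b), (29, 2, 3, m, 27, n, p), (29, 32, 26, t, 2, b, b), (29, 32, 26, t, 27, n, p)}
Selection G > 9: {(13, 20, 13, y, 10, m, p), (13, 20, 13, y, 10, z, p), (29, 13, 23, v, 2, b, b), (29, 13, 23, v, 27, n, p), (29, 32, 26, t, 2, b, b), (29, 32, 26, t, 27, n, p)}
Keep only column(s) A, E, F (1 duplicate(s) eliminated): {(t, b, 2), (t, p, 27), (v, b, 2), (v, p, 27), (y, p, 10)}

{(t, b, 2), (t, p, 27), (v, b, 2), (v, p, 27), (y, p, 10)}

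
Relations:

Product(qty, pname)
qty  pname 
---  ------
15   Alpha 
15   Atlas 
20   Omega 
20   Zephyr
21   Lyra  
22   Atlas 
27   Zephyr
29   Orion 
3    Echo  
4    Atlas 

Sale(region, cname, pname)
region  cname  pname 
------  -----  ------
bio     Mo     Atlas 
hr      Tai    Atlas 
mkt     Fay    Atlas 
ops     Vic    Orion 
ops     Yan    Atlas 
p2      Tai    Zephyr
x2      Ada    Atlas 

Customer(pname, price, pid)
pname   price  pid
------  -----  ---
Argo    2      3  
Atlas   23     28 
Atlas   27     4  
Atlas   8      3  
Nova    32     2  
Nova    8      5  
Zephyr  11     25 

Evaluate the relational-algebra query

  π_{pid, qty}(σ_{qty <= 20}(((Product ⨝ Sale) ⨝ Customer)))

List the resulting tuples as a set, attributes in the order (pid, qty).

{(25, 20), (28, 15), (28, 4), (3, 15), (3, 4), (4, 15), (4, 4)}

Natural join on pname: {(15, Atlas, bio, Mo), (15, Atlas, hr, Tai), (15, Atlas, mkt, Fay), (15, Atlas, ops, Yan), (15, Atlas, x2, Ada), (20, Zephyr, p2, Tai), (22, Atlas, bio, Mo), (22, Atlas, hr, Tai), (22, Atlas, mkt, Fay), (22, Atlas, ops, Yan), (22, Atlas, x2, Ada), (27, Zephyr, p2, Tai), (29, Orion, ops, Vic), (4, Atlas, bio, Mo), (4, Atlas, hr, Tai), (4, Atlas, mkt, Fay), (4, Atlas, ops, Yan), (4, Atlas, x2, Ada)}
Natural join on pname: {(15, Atlas, bio, Mo, 23, 28), (15, Atlas, bio, Mo, 27, 4), (15, Atlas, bio, Mo, 8, 3), (15, Atlas, hr, Tai, 23, 28), (15, Atlas, hr, Tai, 27, 4), (15, Atlas, hr, Tai, 8, 3), (15, Atlas, mkt, Fay, 23, 28), (15, Atlas, mkt, Fay, 27, 4), (15, Atlas, mkt, Fay, 8, 3), (15, Atlas, ops, Yan, 23, 28), (15, Atlas, ops, Yan, 27, 4), (15, Atlas, ops, Yan, 8, 3), (15, Atlas, x2, Ada, 23, 28), (15, Atlas, x2, Ada, 27, 4), (15, Atlas, x2, Ada, 8, 3), (20, Zephyr, p2, Tai, 11, 25), (22, Atlas, bio, Mo, 23, 28), (22, Atlas, bio, Mo, 27, 4), (22, Atlas, bio, Mo, 8, 3), (22, Atlas, hr, Tai, 23, 28), (22, Atlas, hr, Tai, 27, 4), (22, Atlas, hr, Tai, 8, 3), (22, Atlas, mkt, Fay, 23, 28), (22, Atlas, mkt, Fay, 27, 4), (22, Atlas, mkt, Fay, 8, 3), (22, Atlas, ops, Yan, 23, 28), (22, Atlas, ops, Yan, 27, 4), (22, Atlas, ops, Yan, 8, 3), (22, Atlas, x2, Ada, 23, 28), (22, Atlas, x2, Ada, 27, 4), (22, Atlas, x2, Ada, 8, 3), (27, Zephyr, p2, Tai, 11, 25), (4, Atlas, bio, Mo, 23, 28), (4, Atlas, bio, Mo, 27, 4), (4, Atlas, bio, Mo, 8, 3), (4, Atlas, hr, Tai, 23, 28), (4, Atlas, hr, Tai, 27, 4), (4, Atlas, hr, Tai, 8, 3), (4, Atlas, mkt, Fay, 23, 28), (4, Atlas, mkt, Fay, 27, 4), (4, Atlas, mkt, Fay, 8, 3), (4, Atlas, ops, Yan, 23, 28), (4, Atlas, ops, Yan, 27, 4), (4, Atlas, ops, Yan, 8, 3), (4, Atlas, x2, Ada, 23, 28), (4, Atlas, x2, Ada, 27, 4), (4, Atlas, x2, Ada, 8, 3)}
σ[qty <= 20]: keep tuples satisfying qty <= 20 → {(15, Atlas, bio, Mo, 23, 28), (15, Atlas, bio, Mo, 27, 4), (15, Atlas, bio, Mo, 8, 3), (15, Atlas, hr, Tai, 23, 28), (15, Atlas, hr, Tai, 27, 4), (15, Atlas, hr, Tai, 8, 3), (15, Atlas, mkt, Fay, 23, 28), (15, Atlas, mkt, Fay, 27, 4), (15, Atlas, mkt, Fay, 8, 3), (15, Atlas, ops, Yan, 23, 28), (15, Atlas, ops, Yan, 27, 4), (15, Atlas, ops, Yan, 8, 3), (15, Atlas, x2, Ada, 23, 28), (15, Atlas, x2, Ada, 27, 4), (15, Atlas, x2, Ada, 8, 3), (20, Zephyr, p2, Tai, 11, 25), (4, Atlas, bio, Mo, 23, 28), (4, Atlas, bio, Mo, 27, 4), (4, Atlas, bio, Mo, 8, 3), (4, Atlas, hr, Tai, 23, 28), (4, Atlas, hr, Tai, 27, 4), (4, Atlas, hr, Tai, 8, 3), (4, Atlas, mkt, Fay, 23, 28), (4, Atlas, mkt, Fay, 27, 4), (4, Atlas, mkt, Fay, 8, 3), (4, Atlas, ops, Yan, 23, 28), (4, Atlas, ops, Yan, 27, 4), (4, Atlas, ops, Yan, 8, 3), (4, Atlas, x2, Ada, 23, 28), (4, Atlas, x2, Ada, 27, 4), (4, Atlas, x2, Ada, 8, 3)}
Keep only column(s) pid, qty (24 duplicate(s) eliminated): {(25, 20), (28, 15), (28, 4), (3, 15), (3, 4), (4, 15), (4, 4)}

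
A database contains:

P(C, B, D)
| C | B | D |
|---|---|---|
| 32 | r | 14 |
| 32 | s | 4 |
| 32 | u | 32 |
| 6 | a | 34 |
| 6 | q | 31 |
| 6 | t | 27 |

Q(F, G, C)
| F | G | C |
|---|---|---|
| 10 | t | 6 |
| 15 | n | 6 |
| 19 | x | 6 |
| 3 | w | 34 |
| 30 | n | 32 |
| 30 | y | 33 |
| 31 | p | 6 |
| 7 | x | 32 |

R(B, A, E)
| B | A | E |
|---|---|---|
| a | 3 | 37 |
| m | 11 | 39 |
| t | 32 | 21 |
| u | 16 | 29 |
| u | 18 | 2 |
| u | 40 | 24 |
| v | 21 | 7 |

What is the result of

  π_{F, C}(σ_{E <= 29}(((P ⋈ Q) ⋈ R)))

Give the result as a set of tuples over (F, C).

{(10, 6), (15, 6), (19, 6), (30, 32), (31, 6), (7, 32)}

Joining P and Q on C yields {(32, r, 14, 30, n), (32, r, 14, 7, x), (32, s, 4, 30, n), (32, s, 4, 7, x), (32, u, 32, 30, n), (32, u, 32, 7, x), (6, a, 34, 10, t), (6, a, 34, 15, n), (6, a, 34, 19, x), (6, a, 34, 31, p), (6, q, 31, 10, t), (6, q, 31, 15, n), (6, q, 31, 19, x), (6, q, 31, 31, p), (6, t, 27, 10, t), (6, t, 27, 15, n), (6, t, 27, 19, x), (6, t, 27, 31, p)}.
Joining (P ⋈ Q) and R on B yields {(32, u, 32, 30, n, 16, 29), (32, u, 32, 30, n, 18, 2), (32, u, 32, 30, n, 40, 24), (32, u, 32, 7, x, 16, 29), (32, u, 32, 7, x, 18, 2), (32, u, 32, 7, x, 40, 24), (6, a, 34, 10, t, 3, 37), (6, a, 34, 15, n, 3, 37), (6, a, 34, 19, x, 3, 37), (6, a, 34, 31, p, 3, 37), (6, t, 27, 10, t, 32, 21), (6, t, 27, 15, n, 32, 21), (6, t, 27, 19, x, 32, 21), (6, t, 27, 31, p, 32, 21)}.
Selection E <= 29: {(32, u, 32, 30, n, 16, 29), (32, u, 32, 30, n, 18, 2), (32, u, 32, 30, n, 40, 24), (32, u, 32, 7, x, 16, 29), (32, u, 32, 7, x, 18, 2), (32, u, 32, 7, x, 40, 24), (6, t, 27, 10, t, 32, 21), (6, t, 27, 15, n, 32, 21), (6, t, 27, 19, x, 32, 21), (6, t, 27, 31, p, 32, 21)}
Projecting to F, C (4 duplicate(s) eliminated): {(10, 6), (15, 6), (19, 6), (30, 32), (31, 6), (7, 32)}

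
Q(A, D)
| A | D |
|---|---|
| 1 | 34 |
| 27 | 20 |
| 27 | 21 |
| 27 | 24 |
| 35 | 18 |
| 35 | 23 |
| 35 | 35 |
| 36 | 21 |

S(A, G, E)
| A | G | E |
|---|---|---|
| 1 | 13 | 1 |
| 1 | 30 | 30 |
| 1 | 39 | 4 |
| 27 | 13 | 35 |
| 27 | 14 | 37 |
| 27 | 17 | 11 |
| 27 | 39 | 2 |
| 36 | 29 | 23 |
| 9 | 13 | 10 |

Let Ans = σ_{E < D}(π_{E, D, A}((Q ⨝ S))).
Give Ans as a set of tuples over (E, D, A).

Q ⋈ S (natural join on A): {(1, 34, 13, 1), (1, 34, 30, 30), (1, 34, 39, 4), (27, 20, 13, 35), (27, 20, 14, 37), (27, 20, 17, 11), (27, 20, 39, 2), (27, 21, 13, 35), (27, 21, 14, 37), (27, 21, 17, 11), (27, 21, 39, 2), (27, 24, 13, 35), (27, 24, 14, 37), (27, 24, 17, 11), (27, 24, 39, 2), (36, 21, 29, 23)}
π_{E, D, A} gives {(1, 34, 1), (11, 20, 27), (11, 21, 27), (11, 24, 27), (2, 20, 27), (2, 21, 27), (2, 24, 27), (23, 21, 36), (30, 34, 1), (35, 20, 27), (35, 21, 27), (35, 24, 27), (37, 20, 27), (37, 21, 27), (37, 24, 27), (4, 34, 1)}.
σ[E < D]: keep tuples satisfying E < D → {(1, 34, 1), (11, 20, 27), (11, 21, 27), (11, 24, 27), (2, 20, 27), (2, 21, 27), (2, 24, 27), (30, 34, 1), (4, 34, 1)}

{(1, 34, 1), (11, 20, 27), (11, 21, 27), (11, 24, 27), (2, 20, 27), (2, 21, 27), (2, 24, 27), (30, 34, 1), (4, 34, 1)}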